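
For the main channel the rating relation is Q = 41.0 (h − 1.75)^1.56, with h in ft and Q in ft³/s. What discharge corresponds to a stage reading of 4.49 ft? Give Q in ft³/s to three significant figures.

Q = 41.0 × (4.49 − 1.75)^1.56 = 41.0 × 2.74^1.56 = 197.5 ft³/s

198 ft³/s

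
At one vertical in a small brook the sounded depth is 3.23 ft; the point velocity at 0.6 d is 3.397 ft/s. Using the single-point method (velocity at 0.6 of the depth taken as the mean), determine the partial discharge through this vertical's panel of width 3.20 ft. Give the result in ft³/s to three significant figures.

v̄ = v₀.₆ = 3.397 ft/s
q = v̄ × d × w = 3.397 × 3.23 × 3.20 = 35.11 ft³/s

35.1 ft³/s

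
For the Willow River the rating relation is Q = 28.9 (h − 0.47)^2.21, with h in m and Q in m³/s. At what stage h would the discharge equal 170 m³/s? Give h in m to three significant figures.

2.70 m

h − h₀ = (Q/C)^(1/b) = (170/28.9)^(1/2.21) = 2.230 m
h = 0.47 + 2.230 = 2.700 m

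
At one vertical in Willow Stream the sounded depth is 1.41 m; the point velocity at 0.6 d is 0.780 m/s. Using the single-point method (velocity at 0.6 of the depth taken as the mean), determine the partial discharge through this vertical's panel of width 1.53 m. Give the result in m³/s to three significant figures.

v̄ = v₀.₆ = 0.780 m/s
q = v̄ × d × w = 0.7800 × 1.41 × 1.53 = 1.683 m³/s

1.68 m³/s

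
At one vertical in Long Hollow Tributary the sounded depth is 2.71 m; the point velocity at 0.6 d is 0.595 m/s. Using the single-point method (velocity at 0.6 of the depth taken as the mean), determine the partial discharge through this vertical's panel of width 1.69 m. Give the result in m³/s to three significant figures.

2.73 m³/s

v̄ = v₀.₆ = 0.595 m/s
q = v̄ × d × w = 0.5950 × 2.71 × 1.69 = 2.725 m³/s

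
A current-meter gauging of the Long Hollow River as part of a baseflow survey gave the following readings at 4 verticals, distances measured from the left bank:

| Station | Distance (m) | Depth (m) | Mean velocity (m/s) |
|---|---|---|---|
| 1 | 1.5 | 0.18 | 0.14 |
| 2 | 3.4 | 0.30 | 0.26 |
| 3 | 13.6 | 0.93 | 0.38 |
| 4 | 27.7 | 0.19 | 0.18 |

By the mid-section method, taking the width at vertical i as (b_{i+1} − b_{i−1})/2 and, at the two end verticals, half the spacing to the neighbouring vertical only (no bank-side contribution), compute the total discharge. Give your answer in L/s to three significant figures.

5030 L/s

w_1 = (3.4 − 1.5)/2 = 0.95 m; q_1 = 0.14 × 0.18 × 0.95 = 0.02394 m³/s
w_2 = (13.6 − 1.5)/2 = 6.05 m; q_2 = 0.26 × 0.30 × 6.05 = 0.4719 m³/s
w_3 = (27.7 − 3.4)/2 = 12.15 m; q_3 = 0.38 × 0.93 × 12.15 = 4.294 m³/s
w_4 = (27.7 − 13.6)/2 = 7.05 m; q_4 = 0.18 × 0.19 × 7.05 = 0.2411 m³/s
Q = Σ qᵢ = 5.031 m³/s
= 5.031 × 1000 = 5031 L/s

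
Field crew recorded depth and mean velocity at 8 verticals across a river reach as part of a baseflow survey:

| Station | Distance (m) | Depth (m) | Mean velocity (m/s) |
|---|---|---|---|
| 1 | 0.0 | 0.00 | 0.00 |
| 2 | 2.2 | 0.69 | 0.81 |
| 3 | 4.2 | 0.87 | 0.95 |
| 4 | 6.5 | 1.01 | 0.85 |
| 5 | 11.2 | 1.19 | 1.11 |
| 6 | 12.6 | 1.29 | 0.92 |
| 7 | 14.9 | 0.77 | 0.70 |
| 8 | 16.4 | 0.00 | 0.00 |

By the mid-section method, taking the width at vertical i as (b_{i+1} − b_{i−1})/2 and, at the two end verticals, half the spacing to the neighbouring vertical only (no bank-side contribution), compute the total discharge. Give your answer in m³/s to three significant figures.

13.2 m³/s

w_2 = (4.2 − 0.0)/2 = 2.1 m; q_2 = 0.81 × 0.69 × 2.1 = 1.174 m³/s
w_3 = (6.5 − 2.2)/2 = 2.15 m; q_3 = 0.95 × 0.87 × 2.15 = 1.777 m³/s
w_4 = (11.2 − 4.2)/2 = 3.5 m; q_4 = 0.85 × 1.01 × 3.5 = 3.005 m³/s
w_5 = (12.6 − 6.5)/2 = 3.05 m; q_5 = 1.11 × 1.19 × 3.05 = 4.029 m³/s
w_6 = (14.9 − 11.2)/2 = 1.85 m; q_6 = 0.92 × 1.29 × 1.85 = 2.196 m³/s
w_7 = (16.4 − 12.6)/2 = 1.9 m; q_7 = 0.70 × 0.77 × 1.9 = 1.024 m³/s
Stations 1, 8 contribute zero (depth or velocity is 0).
Q = Σ qᵢ = 13.20 m³/s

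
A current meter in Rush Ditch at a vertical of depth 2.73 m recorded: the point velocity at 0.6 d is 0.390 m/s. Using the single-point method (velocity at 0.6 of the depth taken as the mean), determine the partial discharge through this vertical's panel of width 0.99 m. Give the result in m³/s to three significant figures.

v̄ = v₀.₆ = 0.390 m/s
q = v̄ × d × w = 0.3900 × 2.73 × 0.99 = 1.054 m³/s

1.05 m³/s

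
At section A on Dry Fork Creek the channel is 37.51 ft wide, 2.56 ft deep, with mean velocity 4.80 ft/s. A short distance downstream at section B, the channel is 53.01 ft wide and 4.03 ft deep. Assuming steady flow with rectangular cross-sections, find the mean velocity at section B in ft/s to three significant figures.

Q = A₁V₁ = (37.51×2.56) × 4.80 = 460.9 ft³/s
A₂ = 53.01 × 4.03 = 213.6 ft²
V₂ = Q/A₂ = 460.9/213.6 = 2.158 ft/s

2.16 ft/s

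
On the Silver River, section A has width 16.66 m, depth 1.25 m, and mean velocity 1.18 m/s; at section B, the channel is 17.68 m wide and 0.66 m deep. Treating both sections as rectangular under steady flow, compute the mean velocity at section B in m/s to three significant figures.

2.11 m/s

Q = A₁V₁ = (16.66×1.25) × 1.18 = 24.57 m³/s
A₂ = 17.68 × 0.66 = 11.67 m²
V₂ = Q/A₂ = 24.57/11.67 = 2.106 m/s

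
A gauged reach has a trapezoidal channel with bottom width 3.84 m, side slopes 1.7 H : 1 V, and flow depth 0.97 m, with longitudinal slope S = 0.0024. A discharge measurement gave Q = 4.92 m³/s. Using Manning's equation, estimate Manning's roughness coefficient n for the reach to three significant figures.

0.0416

A = (b + z·y)·y = (3.84 + 1.7×0.97)×0.97 = 5.324 m²
P = b + 2y√(1+z²) = 3.84 + 2×0.97×√(1+1.7²) = 7.666 m
R = A/P = 5.324/7.666 = 0.6945 m
n = (1/Q)·A·R^(2/3)·S^(1/2) = (1/4.92) × 5.324 × 0.7842 × 0.04899 = 0.04158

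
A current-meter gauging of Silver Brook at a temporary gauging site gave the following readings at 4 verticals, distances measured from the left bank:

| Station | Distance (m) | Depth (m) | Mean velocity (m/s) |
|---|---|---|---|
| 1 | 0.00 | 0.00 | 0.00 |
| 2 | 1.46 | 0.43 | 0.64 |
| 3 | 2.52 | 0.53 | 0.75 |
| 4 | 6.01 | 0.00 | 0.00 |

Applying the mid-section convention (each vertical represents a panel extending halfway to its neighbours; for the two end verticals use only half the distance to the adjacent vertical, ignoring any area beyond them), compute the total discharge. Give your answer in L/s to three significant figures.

1250 L/s

w_2 = (2.52 − 0.00)/2 = 1.26 m; q_2 = 0.64 × 0.43 × 1.26 = 0.3468 m³/s
w_3 = (6.01 − 1.46)/2 = 2.275 m; q_3 = 0.75 × 0.53 × 2.275 = 0.9043 m³/s
Stations 1, 4 contribute zero (depth or velocity is 0).
Q = Σ qᵢ = 1.251 m³/s
= 1.251 × 1000 = 1251 L/s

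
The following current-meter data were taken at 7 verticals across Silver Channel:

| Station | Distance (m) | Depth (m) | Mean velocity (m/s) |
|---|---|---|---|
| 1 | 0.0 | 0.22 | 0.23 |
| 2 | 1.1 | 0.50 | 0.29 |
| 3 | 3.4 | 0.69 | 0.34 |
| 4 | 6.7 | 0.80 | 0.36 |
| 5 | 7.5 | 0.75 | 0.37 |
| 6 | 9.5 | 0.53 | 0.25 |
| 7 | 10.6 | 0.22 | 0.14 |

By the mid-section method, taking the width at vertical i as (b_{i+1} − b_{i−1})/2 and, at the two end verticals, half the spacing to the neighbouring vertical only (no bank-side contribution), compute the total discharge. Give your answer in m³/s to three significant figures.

w_1 = (1.1 − 0.0)/2 = 0.55 m; q_1 = 0.23 × 0.22 × 0.55 = 0.02783 m³/s
w_2 = (3.4 − 0.0)/2 = 1.7 m; q_2 = 0.29 × 0.50 × 1.7 = 0.2465 m³/s
w_3 = (6.7 − 1.1)/2 = 2.8 m; q_3 = 0.34 × 0.69 × 2.8 = 0.6569 m³/s
w_4 = (7.5 − 3.4)/2 = 2.05 m; q_4 = 0.36 × 0.80 × 2.05 = 0.5904 m³/s
w_5 = (9.5 − 6.7)/2 = 1.4 m; q_5 = 0.37 × 0.75 × 1.4 = 0.3885 m³/s
w_6 = (10.6 − 7.5)/2 = 1.55 m; q_6 = 0.25 × 0.53 × 1.55 = 0.2054 m³/s
w_7 = (10.6 − 9.5)/2 = 0.55 m; q_7 = 0.14 × 0.22 × 0.55 = 0.01694 m³/s
Q = Σ qᵢ = 2.132 m³/s

2.13 m³/s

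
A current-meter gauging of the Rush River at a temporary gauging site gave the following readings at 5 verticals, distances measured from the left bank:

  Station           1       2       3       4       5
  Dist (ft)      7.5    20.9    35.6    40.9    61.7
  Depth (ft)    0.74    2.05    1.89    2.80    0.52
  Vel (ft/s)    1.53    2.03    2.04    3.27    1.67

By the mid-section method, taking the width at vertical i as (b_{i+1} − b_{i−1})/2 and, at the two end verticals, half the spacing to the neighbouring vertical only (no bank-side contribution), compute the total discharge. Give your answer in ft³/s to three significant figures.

w_1 = (20.9 − 7.5)/2 = 6.7 ft; q_1 = 1.53 × 0.74 × 6.7 = 7.586 ft³/s
w_2 = (35.6 − 7.5)/2 = 14.05 ft; q_2 = 2.03 × 2.05 × 14.05 = 58.47 ft³/s
w_3 = (40.9 − 20.9)/2 = 10 ft; q_3 = 2.04 × 1.89 × 10 = 38.56 ft³/s
w_4 = (61.7 − 35.6)/2 = 13.05 ft; q_4 = 3.27 × 2.80 × 13.05 = 119.5 ft³/s
w_5 = (61.7 − 40.9)/2 = 10.4 ft; q_5 = 1.67 × 0.52 × 10.4 = 9.031 ft³/s
Q = Σ qᵢ = 233.1 ft³/s

233 ft³/s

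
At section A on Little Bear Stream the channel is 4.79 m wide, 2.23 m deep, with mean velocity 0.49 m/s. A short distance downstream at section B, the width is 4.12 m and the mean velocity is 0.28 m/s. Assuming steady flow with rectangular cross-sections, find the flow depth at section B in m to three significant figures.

4.54 m

Q = A₁V₁ = (4.79×2.23) × 0.49 = 5.234 m³/s
d₂ = Q/(b₂ V₂) = 5.234/(4.12×0.28) = 4.537 m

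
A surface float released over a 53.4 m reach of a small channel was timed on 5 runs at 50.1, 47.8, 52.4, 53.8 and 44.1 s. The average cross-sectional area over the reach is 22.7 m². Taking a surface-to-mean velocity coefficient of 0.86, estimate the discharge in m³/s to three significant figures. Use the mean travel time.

t̄ = (50.1 + 47.8 + 52.4 + 53.8 + 44.1) / 5 = 49.64 s
v_surface = L / t̄ = 53.4 / 49.64 = 1.076 m/s
v_mean = 0.86 × 1.076 = 0.9251 m/s
Q = A × v_mean = 22.7 × 0.9251 = 21.00 m³/s

21.0 m³/s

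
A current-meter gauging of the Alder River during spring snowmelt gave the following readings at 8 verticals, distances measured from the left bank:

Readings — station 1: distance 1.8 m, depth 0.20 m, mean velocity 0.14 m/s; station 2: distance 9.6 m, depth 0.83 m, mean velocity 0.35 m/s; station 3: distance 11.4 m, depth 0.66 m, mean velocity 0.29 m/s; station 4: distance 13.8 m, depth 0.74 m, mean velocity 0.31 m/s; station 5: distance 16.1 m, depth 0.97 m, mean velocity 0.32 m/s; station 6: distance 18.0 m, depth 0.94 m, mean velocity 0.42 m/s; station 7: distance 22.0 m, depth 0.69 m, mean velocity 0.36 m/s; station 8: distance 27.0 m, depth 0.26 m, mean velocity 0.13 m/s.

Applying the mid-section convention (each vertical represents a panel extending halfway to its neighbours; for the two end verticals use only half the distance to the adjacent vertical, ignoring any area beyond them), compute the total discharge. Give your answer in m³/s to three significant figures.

5.46 m³/s

w_1 = (9.6 − 1.8)/2 = 3.9 m; q_1 = 0.14 × 0.20 × 3.9 = 0.1092 m³/s
w_2 = (11.4 − 1.8)/2 = 4.8 m; q_2 = 0.35 × 0.83 × 4.8 = 1.394 m³/s
w_3 = (13.8 − 9.6)/2 = 2.1 m; q_3 = 0.29 × 0.66 × 2.1 = 0.4019 m³/s
w_4 = (16.1 − 11.4)/2 = 2.35 m; q_4 = 0.31 × 0.74 × 2.35 = 0.5391 m³/s
w_5 = (18.0 − 13.8)/2 = 2.1 m; q_5 = 0.32 × 0.97 × 2.1 = 0.6518 m³/s
w_6 = (22.0 − 16.1)/2 = 2.95 m; q_6 = 0.42 × 0.94 × 2.95 = 1.165 m³/s
w_7 = (27.0 − 18.0)/2 = 4.5 m; q_7 = 0.36 × 0.69 × 4.5 = 1.118 m³/s
w_8 = (27.0 − 22.0)/2 = 2.5 m; q_8 = 0.13 × 0.26 × 2.5 = 0.08450 m³/s
Q = Σ qᵢ = 5.463 m³/s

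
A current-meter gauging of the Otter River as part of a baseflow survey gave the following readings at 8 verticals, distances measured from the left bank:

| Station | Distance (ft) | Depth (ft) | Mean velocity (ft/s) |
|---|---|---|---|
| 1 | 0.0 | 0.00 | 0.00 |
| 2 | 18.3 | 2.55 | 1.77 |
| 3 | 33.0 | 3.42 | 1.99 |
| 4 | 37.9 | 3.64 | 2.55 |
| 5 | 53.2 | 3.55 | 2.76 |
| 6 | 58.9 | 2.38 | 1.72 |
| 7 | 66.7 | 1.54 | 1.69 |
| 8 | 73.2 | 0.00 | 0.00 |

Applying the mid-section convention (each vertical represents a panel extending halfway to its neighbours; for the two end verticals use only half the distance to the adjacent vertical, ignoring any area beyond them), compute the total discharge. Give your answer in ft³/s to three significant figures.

w_2 = (33.0 − 0.0)/2 = 16.5 ft; q_2 = 1.77 × 2.55 × 16.5 = 74.47 ft³/s
w_3 = (37.9 − 18.3)/2 = 9.8 ft; q_3 = 1.99 × 3.42 × 9.8 = 66.70 ft³/s
w_4 = (53.2 − 33.0)/2 = 10.1 ft; q_4 = 2.55 × 3.64 × 10.1 = 93.75 ft³/s
w_5 = (58.9 − 37.9)/2 = 10.5 ft; q_5 = 2.76 × 3.55 × 10.5 = 102.9 ft³/s
w_6 = (66.7 − 53.2)/2 = 6.75 ft; q_6 = 1.72 × 2.38 × 6.75 = 27.63 ft³/s
w_7 = (73.2 − 58.9)/2 = 7.15 ft; q_7 = 1.69 × 1.54 × 7.15 = 18.61 ft³/s
Stations 1, 8 contribute zero (depth or velocity is 0).
Q = Σ qᵢ = 384.0 ft³/s

384 ft³/s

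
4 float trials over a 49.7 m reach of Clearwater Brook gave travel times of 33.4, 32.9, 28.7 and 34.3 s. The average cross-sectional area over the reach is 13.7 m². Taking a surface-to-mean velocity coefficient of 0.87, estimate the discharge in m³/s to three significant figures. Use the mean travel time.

t̄ = (33.4 + 32.9 + 28.7 + 34.3) / 4 = 32.325 s
v_surface = L / t̄ = 49.7 / 32.325 = 1.538 m/s
v_mean = 0.87 × 1.538 = 1.338 m/s
Q = A × v_mean = 13.7 × 1.338 = 18.33 m³/s

18.3 m³/s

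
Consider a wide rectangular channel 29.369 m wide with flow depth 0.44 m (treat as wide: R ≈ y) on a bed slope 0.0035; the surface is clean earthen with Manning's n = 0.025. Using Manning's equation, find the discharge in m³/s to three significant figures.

A = b·y = 29.369 × 0.44 = 12.92 m²
Wide channel: R ≈ y = 0.44 m
Q = (1/n)·A·R^(2/3)·S^(1/2) = (1/0.025) × 12.92 × 0.4400^(2/3) × 0.0035^(1/2) = 17.69 m³/s

17.7 m³/s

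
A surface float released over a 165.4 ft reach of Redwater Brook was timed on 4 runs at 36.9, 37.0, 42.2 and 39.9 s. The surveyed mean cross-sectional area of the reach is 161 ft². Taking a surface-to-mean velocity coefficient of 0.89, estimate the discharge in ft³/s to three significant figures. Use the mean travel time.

t̄ = (36.9 + 37.0 + 42.2 + 39.9) / 4 = 39 s
v_surface = L / t̄ = 165.4 / 39 = 4.241 ft/s
v_mean = 0.89 × 4.241 = 3.775 ft/s
Q = A × v_mean = 161 × 3.775 = 607.7 ft³/s

608 ft³/s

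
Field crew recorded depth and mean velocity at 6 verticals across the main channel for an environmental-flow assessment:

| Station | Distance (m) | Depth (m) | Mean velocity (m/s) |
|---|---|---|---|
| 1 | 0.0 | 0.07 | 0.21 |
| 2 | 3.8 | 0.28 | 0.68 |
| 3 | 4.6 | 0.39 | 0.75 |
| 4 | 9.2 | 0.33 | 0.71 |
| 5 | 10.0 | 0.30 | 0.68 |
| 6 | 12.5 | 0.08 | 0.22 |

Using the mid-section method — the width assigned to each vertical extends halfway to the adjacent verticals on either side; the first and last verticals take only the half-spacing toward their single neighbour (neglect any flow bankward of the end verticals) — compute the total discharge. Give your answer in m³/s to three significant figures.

2.25 m³/s

w_1 = (3.8 − 0.0)/2 = 1.9 m; q_1 = 0.21 × 0.07 × 1.9 = 0.02793 m³/s
w_2 = (4.6 − 0.0)/2 = 2.3 m; q_2 = 0.68 × 0.28 × 2.3 = 0.4379 m³/s
w_3 = (9.2 − 3.8)/2 = 2.7 m; q_3 = 0.75 × 0.39 × 2.7 = 0.7898 m³/s
w_4 = (10.0 − 4.6)/2 = 2.7 m; q_4 = 0.71 × 0.33 × 2.7 = 0.6326 m³/s
w_5 = (12.5 − 9.2)/2 = 1.65 m; q_5 = 0.68 × 0.30 × 1.65 = 0.3366 m³/s
w_6 = (12.5 − 10.0)/2 = 1.25 m; q_6 = 0.22 × 0.08 × 1.25 = 0.02200 m³/s
Q = Σ qᵢ = 2.247 m³/s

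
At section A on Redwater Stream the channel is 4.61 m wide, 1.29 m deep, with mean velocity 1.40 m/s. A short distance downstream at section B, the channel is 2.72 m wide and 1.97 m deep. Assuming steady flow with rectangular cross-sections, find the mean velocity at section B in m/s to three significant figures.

1.55 m/s

Q = A₁V₁ = (4.61×1.29) × 1.40 = 8.326 m³/s
A₂ = 2.72 × 1.97 = 5.358 m²
V₂ = Q/A₂ = 8.326/5.358 = 1.554 m/s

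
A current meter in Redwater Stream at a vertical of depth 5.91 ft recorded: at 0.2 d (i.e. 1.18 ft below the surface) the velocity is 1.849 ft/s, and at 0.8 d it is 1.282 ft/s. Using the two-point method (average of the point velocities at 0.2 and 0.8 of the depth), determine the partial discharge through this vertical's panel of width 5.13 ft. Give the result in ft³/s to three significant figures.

v̄ = (1.849 + 1.282) / 2 = 1.566 ft/s
q = v̄ × d × w = 1.566 × 5.91 × 5.13 = 47.46 ft³/s

47.5 ft³/s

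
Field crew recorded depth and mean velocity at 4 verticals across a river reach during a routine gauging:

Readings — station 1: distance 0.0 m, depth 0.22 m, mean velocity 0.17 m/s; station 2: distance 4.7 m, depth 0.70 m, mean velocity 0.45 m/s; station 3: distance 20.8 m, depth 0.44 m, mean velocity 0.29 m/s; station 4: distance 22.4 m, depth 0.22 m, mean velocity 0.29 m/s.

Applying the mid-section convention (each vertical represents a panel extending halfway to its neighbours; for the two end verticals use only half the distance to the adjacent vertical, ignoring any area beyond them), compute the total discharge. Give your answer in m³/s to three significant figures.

4.54 m³/s

w_1 = (4.7 − 0.0)/2 = 2.35 m; q_1 = 0.17 × 0.22 × 2.35 = 0.08789 m³/s
w_2 = (20.8 − 0.0)/2 = 10.4 m; q_2 = 0.45 × 0.70 × 10.4 = 3.276 m³/s
w_3 = (22.4 − 4.7)/2 = 8.85 m; q_3 = 0.29 × 0.44 × 8.85 = 1.129 m³/s
w_4 = (22.4 − 20.8)/2 = 0.8 m; q_4 = 0.29 × 0.22 × 0.8 = 0.05104 m³/s
Q = Σ qᵢ = 4.544 m³/s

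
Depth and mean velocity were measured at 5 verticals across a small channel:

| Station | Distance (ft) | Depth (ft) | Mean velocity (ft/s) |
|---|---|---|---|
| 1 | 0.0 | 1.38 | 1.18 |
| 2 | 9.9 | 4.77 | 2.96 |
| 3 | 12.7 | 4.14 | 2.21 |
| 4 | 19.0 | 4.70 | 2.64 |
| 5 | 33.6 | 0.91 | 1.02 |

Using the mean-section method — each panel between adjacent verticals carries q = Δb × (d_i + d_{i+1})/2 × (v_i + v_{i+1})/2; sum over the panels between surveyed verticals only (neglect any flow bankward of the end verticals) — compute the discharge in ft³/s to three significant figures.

Panel 1-2: Δb = 9.9 ft, d̄ = (1.38+4.77)/2 = 3.075, v̄ = (1.18+2.96)/2 = 2.07 → q = 9.9×3.075×2.07 = 63.02 ft³/s
Panel 2-3: Δb = 2.8 ft, d̄ = (4.77+4.14)/2 = 4.455, v̄ = (2.96+2.21)/2 = 2.585 → q = 2.8×4.455×2.585 = 32.25 ft³/s
Panel 3-4: Δb = 6.3 ft, d̄ = (4.14+4.70)/2 = 4.42, v̄ = (2.21+2.64)/2 = 2.425 → q = 6.3×4.42×2.425 = 67.53 ft³/s
Panel 4-5: Δb = 14.6 ft, d̄ = (4.70+0.91)/2 = 2.805, v̄ = (2.64+1.02)/2 = 1.83 → q = 14.6×2.805×1.83 = 74.94 ft³/s
Q = Σ q = 237.7 ft³/s

238 ft³/s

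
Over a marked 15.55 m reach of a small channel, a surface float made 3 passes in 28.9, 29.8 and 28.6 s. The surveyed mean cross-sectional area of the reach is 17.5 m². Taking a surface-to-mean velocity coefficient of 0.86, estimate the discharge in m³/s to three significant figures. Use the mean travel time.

8.04 m³/s

t̄ = (28.9 + 29.8 + 28.6) / 3 = 29.1 s
v_surface = L / t̄ = 15.55 / 29.1 = 0.5344 m/s
v_mean = 0.86 × 0.5344 = 0.4596 m/s
Q = A × v_mean = 17.5 × 0.4596 = 8.042 m³/s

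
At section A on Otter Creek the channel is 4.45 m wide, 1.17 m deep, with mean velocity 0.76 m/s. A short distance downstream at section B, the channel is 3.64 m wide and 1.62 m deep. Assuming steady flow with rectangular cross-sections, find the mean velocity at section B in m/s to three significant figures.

Q = A₁V₁ = (4.45×1.17) × 0.76 = 3.957 m³/s
A₂ = 3.64 × 1.62 = 5.897 m²
V₂ = Q/A₂ = 3.957/5.897 = 0.6710 m/s

0.671 m/s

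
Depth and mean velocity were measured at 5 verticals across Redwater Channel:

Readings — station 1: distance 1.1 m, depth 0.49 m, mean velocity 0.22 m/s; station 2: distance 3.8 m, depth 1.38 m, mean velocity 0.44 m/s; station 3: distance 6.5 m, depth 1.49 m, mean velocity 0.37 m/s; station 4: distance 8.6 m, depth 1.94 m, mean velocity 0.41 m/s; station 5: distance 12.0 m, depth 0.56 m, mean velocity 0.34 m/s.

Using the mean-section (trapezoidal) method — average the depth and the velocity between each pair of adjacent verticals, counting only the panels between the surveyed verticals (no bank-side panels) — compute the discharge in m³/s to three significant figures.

5.40 m³/s

Panel 1-2: Δb = 2.7 m, d̄ = (0.49+1.38)/2 = 0.935, v̄ = (0.22+0.44)/2 = 0.33 → q = 2.7×0.935×0.33 = 0.8331 m³/s
Panel 2-3: Δb = 2.7 m, d̄ = (1.38+1.49)/2 = 1.435, v̄ = (0.44+0.37)/2 = 0.405 → q = 2.7×1.435×0.405 = 1.569 m³/s
Panel 3-4: Δb = 2.1 m, d̄ = (1.49+1.94)/2 = 1.715, v̄ = (0.37+0.41)/2 = 0.39 → q = 2.1×1.715×0.39 = 1.405 m³/s
Panel 4-5: Δb = 3.4 m, d̄ = (1.94+0.56)/2 = 1.25, v̄ = (0.41+0.34)/2 = 0.375 → q = 3.4×1.25×0.375 = 1.594 m³/s
Q = Σ q = 5.401 m³/s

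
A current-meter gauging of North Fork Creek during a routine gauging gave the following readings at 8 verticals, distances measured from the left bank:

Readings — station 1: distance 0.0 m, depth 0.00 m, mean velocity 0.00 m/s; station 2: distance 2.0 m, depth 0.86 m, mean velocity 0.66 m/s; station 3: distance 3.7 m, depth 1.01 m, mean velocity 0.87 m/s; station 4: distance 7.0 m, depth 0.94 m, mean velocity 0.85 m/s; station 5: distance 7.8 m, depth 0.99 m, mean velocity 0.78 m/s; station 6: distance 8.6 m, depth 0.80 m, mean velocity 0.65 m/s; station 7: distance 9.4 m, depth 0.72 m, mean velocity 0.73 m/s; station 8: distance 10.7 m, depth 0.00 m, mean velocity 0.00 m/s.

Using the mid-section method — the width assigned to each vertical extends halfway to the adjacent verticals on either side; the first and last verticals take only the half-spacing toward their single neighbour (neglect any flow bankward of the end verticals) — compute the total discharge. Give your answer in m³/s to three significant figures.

w_2 = (3.7 − 0.0)/2 = 1.85 m; q_2 = 0.66 × 0.86 × 1.85 = 1.050 m³/s
w_3 = (7.0 − 2.0)/2 = 2.5 m; q_3 = 0.87 × 1.01 × 2.5 = 2.197 m³/s
w_4 = (7.8 − 3.7)/2 = 2.05 m; q_4 = 0.85 × 0.94 × 2.05 = 1.638 m³/s
w_5 = (8.6 − 7.0)/2 = 0.8 m; q_5 = 0.78 × 0.99 × 0.8 = 0.6178 m³/s
w_6 = (9.4 − 7.8)/2 = 0.8 m; q_6 = 0.65 × 0.80 × 0.8 = 0.4160 m³/s
w_7 = (10.7 − 8.6)/2 = 1.05 m; q_7 = 0.73 × 0.72 × 1.05 = 0.5519 m³/s
Stations 1, 8 contribute zero (depth or velocity is 0).
Q = Σ qᵢ = 6.470 m³/s

6.47 m³/s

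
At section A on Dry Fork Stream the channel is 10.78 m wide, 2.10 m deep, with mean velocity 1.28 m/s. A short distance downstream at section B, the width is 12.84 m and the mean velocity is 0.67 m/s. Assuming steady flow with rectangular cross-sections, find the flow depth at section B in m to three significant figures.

Q = A₁V₁ = (10.78×2.10) × 1.28 = 28.98 m³/s
d₂ = Q/(b₂ V₂) = 28.98/(12.84×0.67) = 3.368 m

3.37 m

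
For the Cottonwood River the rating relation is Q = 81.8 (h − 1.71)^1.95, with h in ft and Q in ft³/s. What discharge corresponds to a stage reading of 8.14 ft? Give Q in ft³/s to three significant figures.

Q = 81.8 × (8.14 − 1.71)^1.95 = 81.8 × 6.43^1.95 = 3082 ft³/s

3080 ft³/s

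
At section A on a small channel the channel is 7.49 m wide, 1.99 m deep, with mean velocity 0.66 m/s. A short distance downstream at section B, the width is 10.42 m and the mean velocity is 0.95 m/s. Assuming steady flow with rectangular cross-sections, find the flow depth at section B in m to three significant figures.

Q = A₁V₁ = (7.49×1.99) × 0.66 = 9.837 m³/s
d₂ = Q/(b₂ V₂) = 9.837/(10.42×0.95) = 0.9938 m

0.994 m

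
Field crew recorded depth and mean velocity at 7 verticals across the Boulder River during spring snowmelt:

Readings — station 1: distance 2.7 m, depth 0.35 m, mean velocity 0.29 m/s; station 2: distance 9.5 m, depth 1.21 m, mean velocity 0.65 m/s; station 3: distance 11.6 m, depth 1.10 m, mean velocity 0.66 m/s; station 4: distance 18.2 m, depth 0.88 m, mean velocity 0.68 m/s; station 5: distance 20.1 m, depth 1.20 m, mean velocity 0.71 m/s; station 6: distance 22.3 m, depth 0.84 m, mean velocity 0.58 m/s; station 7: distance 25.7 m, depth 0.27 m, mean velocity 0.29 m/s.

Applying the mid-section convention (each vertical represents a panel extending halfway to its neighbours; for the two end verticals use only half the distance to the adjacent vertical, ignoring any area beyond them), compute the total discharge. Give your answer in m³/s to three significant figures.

12.8 m³/s

w_1 = (9.5 − 2.7)/2 = 3.4 m; q_1 = 0.29 × 0.35 × 3.4 = 0.3451 m³/s
w_2 = (11.6 − 2.7)/2 = 4.45 m; q_2 = 0.65 × 1.21 × 4.45 = 3.500 m³/s
w_3 = (18.2 − 9.5)/2 = 4.35 m; q_3 = 0.66 × 1.10 × 4.35 = 3.158 m³/s
w_4 = (20.1 − 11.6)/2 = 4.25 m; q_4 = 0.68 × 0.88 × 4.25 = 2.543 m³/s
w_5 = (22.3 − 18.2)/2 = 2.05 m; q_5 = 0.71 × 1.20 × 2.05 = 1.747 m³/s
w_6 = (25.7 − 20.1)/2 = 2.8 m; q_6 = 0.58 × 0.84 × 2.8 = 1.364 m³/s
w_7 = (25.7 − 22.3)/2 = 1.7 m; q_7 = 0.29 × 0.27 × 1.7 = 0.1331 m³/s
Q = Σ qᵢ = 12.79 m³/s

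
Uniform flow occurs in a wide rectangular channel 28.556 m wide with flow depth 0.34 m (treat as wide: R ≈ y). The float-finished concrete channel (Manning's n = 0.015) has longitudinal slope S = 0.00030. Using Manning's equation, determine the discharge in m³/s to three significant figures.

5.46 m³/s

A = b·y = 28.556 × 0.34 = 9.709 m²
Wide channel: R ≈ y = 0.34 m
Q = (1/n)·A·R^(2/3)·S^(1/2) = (1/0.015) × 9.709 × 0.3400^(2/3) × 0.00030^(1/2) = 5.461 m³/s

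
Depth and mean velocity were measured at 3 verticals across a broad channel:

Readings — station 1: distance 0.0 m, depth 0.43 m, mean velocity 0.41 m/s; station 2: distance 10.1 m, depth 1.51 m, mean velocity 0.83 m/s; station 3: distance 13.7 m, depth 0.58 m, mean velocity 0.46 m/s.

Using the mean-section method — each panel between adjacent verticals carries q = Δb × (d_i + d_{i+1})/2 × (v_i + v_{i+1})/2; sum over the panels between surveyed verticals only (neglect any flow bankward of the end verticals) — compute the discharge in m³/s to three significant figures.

8.50 m³/s

Panel 1-2: Δb = 10.1 m, d̄ = (0.43+1.51)/2 = 0.97, v̄ = (0.41+0.83)/2 = 0.62 → q = 10.1×0.97×0.62 = 6.074 m³/s
Panel 2-3: Δb = 3.6 m, d̄ = (1.51+0.58)/2 = 1.045, v̄ = (0.83+0.46)/2 = 0.645 → q = 3.6×1.045×0.645 = 2.426 m³/s
Q = Σ q = 8.501 m³/s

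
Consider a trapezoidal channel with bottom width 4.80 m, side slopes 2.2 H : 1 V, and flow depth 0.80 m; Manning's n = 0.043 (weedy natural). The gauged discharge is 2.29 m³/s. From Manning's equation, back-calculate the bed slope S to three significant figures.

0.000687

A = (b + z·y)·y = (4.80 + 2.2×0.80)×0.80 = 5.248 m²
P = b + 2y√(1+z²) = 4.80 + 2×0.80×√(1+2.2²) = 8.667 m
R = A/P = 5.248/8.667 = 0.6055 m
S = (Q·n / (1·A·R^(2/3)))² = (2.29×0.043 / (1×5.248×0.7158))² = 0.0006872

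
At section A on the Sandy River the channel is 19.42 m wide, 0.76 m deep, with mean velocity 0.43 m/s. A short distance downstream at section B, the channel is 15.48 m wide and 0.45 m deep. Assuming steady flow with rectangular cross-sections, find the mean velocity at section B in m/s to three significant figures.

Q = A₁V₁ = (19.42×0.76) × 0.43 = 6.346 m³/s
A₂ = 15.48 × 0.45 = 6.966 m²
V₂ = Q/A₂ = 6.346/6.966 = 0.9111 m/s

0.911 m/s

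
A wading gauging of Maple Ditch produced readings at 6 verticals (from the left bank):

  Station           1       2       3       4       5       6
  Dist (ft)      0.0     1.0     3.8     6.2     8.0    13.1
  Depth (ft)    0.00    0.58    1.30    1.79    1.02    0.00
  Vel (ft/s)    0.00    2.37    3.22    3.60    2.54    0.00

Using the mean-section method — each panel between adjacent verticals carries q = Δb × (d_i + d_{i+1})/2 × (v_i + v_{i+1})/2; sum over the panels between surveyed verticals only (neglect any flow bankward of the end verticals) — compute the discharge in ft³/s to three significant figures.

31.4 ft³/s

Panel 1-2: Δb = 1 ft, d̄ = (0.00+0.58)/2 = 0.29, v̄ = (0.00+2.37)/2 = 1.185 → q = 1×0.29×1.185 = 0.3437 ft³/s
Panel 2-3: Δb = 2.8 ft, d̄ = (0.58+1.30)/2 = 0.94, v̄ = (2.37+3.22)/2 = 2.795 → q = 2.8×0.94×2.795 = 7.356 ft³/s
Panel 3-4: Δb = 2.4 ft, d̄ = (1.30+1.79)/2 = 1.545, v̄ = (3.22+3.60)/2 = 3.41 → q = 2.4×1.545×3.41 = 12.64 ft³/s
Panel 4-5: Δb = 1.8 ft, d̄ = (1.79+1.02)/2 = 1.405, v̄ = (3.60+2.54)/2 = 3.07 → q = 1.8×1.405×3.07 = 7.764 ft³/s
Panel 5-6: Δb = 5.1 ft, d̄ = (1.02+0.00)/2 = 0.51, v̄ = (2.54+0.00)/2 = 1.27 → q = 5.1×0.51×1.27 = 3.303 ft³/s
Q = Σ q = 31.41 ft³/s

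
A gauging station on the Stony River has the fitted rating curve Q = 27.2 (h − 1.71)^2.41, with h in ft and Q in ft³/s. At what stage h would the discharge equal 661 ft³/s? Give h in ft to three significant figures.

h − h₀ = (Q/C)^(1/b) = (661/27.2)^(1/2.41) = 3.758 ft
h = 1.71 + 3.758 = 5.468 ft

5.47 ft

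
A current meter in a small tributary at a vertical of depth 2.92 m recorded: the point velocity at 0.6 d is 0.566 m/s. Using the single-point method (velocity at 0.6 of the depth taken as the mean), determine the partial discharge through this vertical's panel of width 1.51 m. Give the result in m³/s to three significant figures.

2.50 m³/s

v̄ = v₀.₆ = 0.566 m/s
q = v̄ × d × w = 0.5660 × 2.92 × 1.51 = 2.496 m³/s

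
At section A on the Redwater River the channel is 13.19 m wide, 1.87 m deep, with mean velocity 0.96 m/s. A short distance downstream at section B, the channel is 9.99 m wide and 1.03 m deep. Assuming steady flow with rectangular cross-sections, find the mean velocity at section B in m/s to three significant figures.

2.30 m/s

Q = A₁V₁ = (13.19×1.87) × 0.96 = 23.68 m³/s
A₂ = 9.99 × 1.03 = 10.29 m²
V₂ = Q/A₂ = 23.68/10.29 = 2.301 m/s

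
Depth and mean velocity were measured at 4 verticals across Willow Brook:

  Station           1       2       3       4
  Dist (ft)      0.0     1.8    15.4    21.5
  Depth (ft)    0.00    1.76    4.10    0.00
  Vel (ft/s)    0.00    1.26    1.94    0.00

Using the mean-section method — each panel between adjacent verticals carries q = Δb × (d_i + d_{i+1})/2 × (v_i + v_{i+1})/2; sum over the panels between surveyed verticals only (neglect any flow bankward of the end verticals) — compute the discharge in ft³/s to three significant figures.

Panel 1-2: Δb = 1.8 ft, d̄ = (0.00+1.76)/2 = 0.88, v̄ = (0.00+1.26)/2 = 0.63 → q = 1.8×0.88×0.63 = 0.9979 ft³/s
Panel 2-3: Δb = 13.6 ft, d̄ = (1.76+4.10)/2 = 2.93, v̄ = (1.26+1.94)/2 = 1.6 → q = 13.6×2.93×1.6 = 63.76 ft³/s
Panel 3-4: Δb = 6.1 ft, d̄ = (4.10+0.00)/2 = 2.05, v̄ = (1.94+0.00)/2 = 0.97 → q = 6.1×2.05×0.97 = 12.13 ft³/s
Q = Σ q = 76.88 ft³/s

76.9 ft³/s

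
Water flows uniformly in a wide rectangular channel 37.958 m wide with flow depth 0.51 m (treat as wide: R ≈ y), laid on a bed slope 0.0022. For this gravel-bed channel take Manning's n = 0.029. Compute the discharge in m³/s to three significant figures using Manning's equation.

20.0 m³/s

A = b·y = 37.958 × 0.51 = 19.36 m²
Wide channel: R ≈ y = 0.51 m
Q = (1/n)·A·R^(2/3)·S^(1/2) = (1/0.029) × 19.36 × 0.5100^(2/3) × 0.0022^(1/2) = 19.99 m³/s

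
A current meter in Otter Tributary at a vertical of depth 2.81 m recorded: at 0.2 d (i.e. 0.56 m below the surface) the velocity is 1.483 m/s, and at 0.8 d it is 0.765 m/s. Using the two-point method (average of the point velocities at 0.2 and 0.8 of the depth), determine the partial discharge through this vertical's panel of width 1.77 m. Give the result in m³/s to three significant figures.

5.59 m³/s

v̄ = (1.483 + 0.765) / 2 = 1.124 m/s
q = v̄ × d × w = 1.124 × 2.81 × 1.77 = 5.590 m³/s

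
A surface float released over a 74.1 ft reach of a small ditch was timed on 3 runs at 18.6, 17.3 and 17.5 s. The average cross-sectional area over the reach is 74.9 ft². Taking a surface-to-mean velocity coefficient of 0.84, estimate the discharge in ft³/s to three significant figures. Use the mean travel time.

262 ft³/s

t̄ = (18.6 + 17.3 + 17.5) / 3 = 17.8 s
v_surface = L / t̄ = 74.1 / 17.8 = 4.163 ft/s
v_mean = 0.84 × 4.163 = 3.497 ft/s
Q = A × v_mean = 74.9 × 3.497 = 261.9 ft³/s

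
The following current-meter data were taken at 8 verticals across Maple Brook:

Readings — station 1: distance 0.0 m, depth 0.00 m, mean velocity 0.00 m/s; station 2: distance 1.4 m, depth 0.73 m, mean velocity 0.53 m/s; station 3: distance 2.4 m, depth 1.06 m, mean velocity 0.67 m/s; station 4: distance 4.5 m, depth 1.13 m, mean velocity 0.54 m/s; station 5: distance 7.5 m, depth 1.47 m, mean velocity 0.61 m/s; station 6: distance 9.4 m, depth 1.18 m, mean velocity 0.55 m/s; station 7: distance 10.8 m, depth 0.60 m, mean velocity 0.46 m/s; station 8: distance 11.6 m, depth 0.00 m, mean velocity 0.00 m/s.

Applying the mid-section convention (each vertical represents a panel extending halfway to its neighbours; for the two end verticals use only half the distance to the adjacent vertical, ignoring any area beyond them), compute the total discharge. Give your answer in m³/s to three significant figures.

6.69 m³/s

w_2 = (2.4 − 0.0)/2 = 1.2 m; q_2 = 0.53 × 0.73 × 1.2 = 0.4643 m³/s
w_3 = (4.5 − 1.4)/2 = 1.55 m; q_3 = 0.67 × 1.06 × 1.55 = 1.101 m³/s
w_4 = (7.5 − 2.4)/2 = 2.55 m; q_4 = 0.54 × 1.13 × 2.55 = 1.556 m³/s
w_5 = (9.4 − 4.5)/2 = 2.45 m; q_5 = 0.61 × 1.47 × 2.45 = 2.197 m³/s
w_6 = (10.8 − 7.5)/2 = 1.65 m; q_6 = 0.55 × 1.18 × 1.65 = 1.071 m³/s
w_7 = (11.6 − 9.4)/2 = 1.1 m; q_7 = 0.46 × 0.60 × 1.1 = 0.3036 m³/s
Stations 1, 8 contribute zero (depth or velocity is 0).
Q = Σ qᵢ = 6.692 m³/s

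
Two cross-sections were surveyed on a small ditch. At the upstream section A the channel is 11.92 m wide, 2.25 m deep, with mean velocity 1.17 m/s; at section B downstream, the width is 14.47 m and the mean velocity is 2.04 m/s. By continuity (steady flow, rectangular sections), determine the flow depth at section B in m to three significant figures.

1.06 m

Q = A₁V₁ = (11.92×2.25) × 1.17 = 31.38 m³/s
d₂ = Q/(b₂ V₂) = 31.38/(14.47×2.04) = 1.063 m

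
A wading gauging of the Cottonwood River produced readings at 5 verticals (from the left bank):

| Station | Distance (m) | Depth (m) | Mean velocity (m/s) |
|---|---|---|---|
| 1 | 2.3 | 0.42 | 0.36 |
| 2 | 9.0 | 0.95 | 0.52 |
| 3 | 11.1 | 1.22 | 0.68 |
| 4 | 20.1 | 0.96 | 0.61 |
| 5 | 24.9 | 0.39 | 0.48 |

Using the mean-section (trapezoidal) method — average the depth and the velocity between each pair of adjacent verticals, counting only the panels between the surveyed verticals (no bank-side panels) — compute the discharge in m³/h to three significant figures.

41300 m³/h

Panel 1-2: Δb = 6.7 m, d̄ = (0.42+0.95)/2 = 0.685, v̄ = (0.36+0.52)/2 = 0.44 → q = 6.7×0.685×0.44 = 2.019 m³/s
Panel 2-3: Δb = 2.1 m, d̄ = (0.95+1.22)/2 = 1.085, v̄ = (0.52+0.68)/2 = 0.6 → q = 2.1×1.085×0.6 = 1.367 m³/s
Panel 3-4: Δb = 9 m, d̄ = (1.22+0.96)/2 = 1.09, v̄ = (0.68+0.61)/2 = 0.645 → q = 9×1.09×0.645 = 6.327 m³/s
Panel 4-5: Δb = 4.8 m, d̄ = (0.96+0.39)/2 = 0.675, v̄ = (0.61+0.48)/2 = 0.545 → q = 4.8×0.675×0.545 = 1.766 m³/s
Q = Σ q = 11.48 m³/s
= 11.48 × 3600 = 41330 m³/h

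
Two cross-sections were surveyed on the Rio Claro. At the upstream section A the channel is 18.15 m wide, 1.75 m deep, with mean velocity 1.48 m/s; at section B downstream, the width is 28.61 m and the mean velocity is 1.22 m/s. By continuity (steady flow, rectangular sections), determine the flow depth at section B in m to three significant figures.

Q = A₁V₁ = (18.15×1.75) × 1.48 = 47.01 m³/s
d₂ = Q/(b₂ V₂) = 47.01/(28.61×1.22) = 1.347 m

1.35 m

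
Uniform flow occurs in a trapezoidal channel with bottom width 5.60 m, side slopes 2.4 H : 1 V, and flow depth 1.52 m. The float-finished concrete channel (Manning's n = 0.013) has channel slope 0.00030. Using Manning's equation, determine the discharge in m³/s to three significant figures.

A = (b + z·y)·y = (5.60 + 2.4×1.52)×1.52 = 14.06 m²
P = b + 2y√(1+z²) = 5.60 + 2×1.52×√(1+2.4²) = 13.50 m
R = A/P = 14.06/13.50 = 1.041 m
Q = (1/n)·A·R^(2/3)·S^(1/2) = (1/0.013) × 14.06 × 1.041^(2/3) × 0.00030^(1/2) = 19.24 m³/s

19.2 m³/s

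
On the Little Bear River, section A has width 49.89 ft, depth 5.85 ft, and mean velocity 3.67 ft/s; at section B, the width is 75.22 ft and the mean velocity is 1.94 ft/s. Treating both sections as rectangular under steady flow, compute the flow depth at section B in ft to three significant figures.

Q = A₁V₁ = (49.89×5.85) × 3.67 = 1071 ft³/s
d₂ = Q/(b₂ V₂) = 1071/(75.22×1.94) = 7.340 ft

7.34 ft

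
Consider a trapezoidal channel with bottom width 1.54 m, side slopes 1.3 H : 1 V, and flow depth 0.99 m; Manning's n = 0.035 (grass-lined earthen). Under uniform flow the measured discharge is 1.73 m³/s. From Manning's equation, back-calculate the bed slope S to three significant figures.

A = (b + z·y)·y = (1.54 + 1.3×0.99)×0.99 = 2.799 m²
P = b + 2y√(1+z²) = 1.54 + 2×0.99×√(1+1.3²) = 4.787 m
R = A/P = 2.799/4.787 = 0.5846 m
S = (Q·n / (1·A·R^(2/3)))² = (1.73×0.035 / (1×2.799×0.6992))² = 0.0009576

0.000958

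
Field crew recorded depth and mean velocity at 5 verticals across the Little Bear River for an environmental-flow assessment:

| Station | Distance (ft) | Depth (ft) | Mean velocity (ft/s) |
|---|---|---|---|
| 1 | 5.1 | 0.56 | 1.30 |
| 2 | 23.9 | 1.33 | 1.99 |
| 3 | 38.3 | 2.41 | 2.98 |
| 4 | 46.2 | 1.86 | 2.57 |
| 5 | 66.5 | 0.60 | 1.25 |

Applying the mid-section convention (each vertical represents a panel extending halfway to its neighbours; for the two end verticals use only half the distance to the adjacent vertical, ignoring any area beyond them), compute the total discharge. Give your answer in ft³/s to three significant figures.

w_1 = (23.9 − 5.1)/2 = 9.4 ft; q_1 = 1.30 × 0.56 × 9.4 = 6.843 ft³/s
w_2 = (38.3 − 5.1)/2 = 16.6 ft; q_2 = 1.99 × 1.33 × 16.6 = 43.94 ft³/s
w_3 = (46.2 − 23.9)/2 = 11.15 ft; q_3 = 2.98 × 2.41 × 11.15 = 80.08 ft³/s
w_4 = (66.5 − 38.3)/2 = 14.1 ft; q_4 = 2.57 × 1.86 × 14.1 = 67.40 ft³/s
w_5 = (66.5 − 46.2)/2 = 10.15 ft; q_5 = 1.25 × 0.60 × 10.15 = 7.613 ft³/s
Q = Σ qᵢ = 205.9 ft³/s

206 ft³/s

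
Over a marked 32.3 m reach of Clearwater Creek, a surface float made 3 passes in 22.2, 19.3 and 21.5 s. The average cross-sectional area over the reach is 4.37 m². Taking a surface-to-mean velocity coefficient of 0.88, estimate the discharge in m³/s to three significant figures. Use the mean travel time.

5.91 m³/s

t̄ = (22.2 + 19.3 + 21.5) / 3 = 21 s
v_surface = L / t̄ = 32.3 / 21 = 1.538 m/s
v_mean = 0.88 × 1.538 = 1.354 m/s
Q = A × v_mean = 4.37 × 1.354 = 5.915 m³/s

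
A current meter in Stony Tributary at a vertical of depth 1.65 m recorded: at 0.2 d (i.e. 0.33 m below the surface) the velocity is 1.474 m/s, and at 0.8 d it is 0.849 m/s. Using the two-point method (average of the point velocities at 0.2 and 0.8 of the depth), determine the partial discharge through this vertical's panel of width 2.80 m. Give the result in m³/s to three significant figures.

5.37 m³/s

v̄ = (1.474 + 0.849) / 2 = 1.162 m/s
q = v̄ × d × w = 1.162 × 1.65 × 2.80 = 5.366 m³/s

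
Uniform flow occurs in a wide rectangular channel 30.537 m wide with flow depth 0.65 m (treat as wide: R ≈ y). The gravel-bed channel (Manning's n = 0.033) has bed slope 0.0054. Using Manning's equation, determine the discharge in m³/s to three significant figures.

33.2 m³/s

A = b·y = 30.537 × 0.65 = 19.85 m²
Wide channel: R ≈ y = 0.65 m
Q = (1/n)·A·R^(2/3)·S^(1/2) = (1/0.033) × 19.85 × 0.6500^(2/3) × 0.0054^(1/2) = 33.17 m³/s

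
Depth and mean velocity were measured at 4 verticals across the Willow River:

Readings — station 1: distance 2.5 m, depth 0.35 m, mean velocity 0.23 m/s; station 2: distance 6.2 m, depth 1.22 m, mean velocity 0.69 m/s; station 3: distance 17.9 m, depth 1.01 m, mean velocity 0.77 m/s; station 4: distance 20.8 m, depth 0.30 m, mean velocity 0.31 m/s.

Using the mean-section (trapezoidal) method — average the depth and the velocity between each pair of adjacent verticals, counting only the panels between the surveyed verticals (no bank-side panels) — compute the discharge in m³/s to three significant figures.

Panel 1-2: Δb = 3.7 m, d̄ = (0.35+1.22)/2 = 0.785, v̄ = (0.23+0.69)/2 = 0.46 → q = 3.7×0.785×0.46 = 1.336 m³/s
Panel 2-3: Δb = 11.7 m, d̄ = (1.22+1.01)/2 = 1.115, v̄ = (0.69+0.77)/2 = 0.73 → q = 11.7×1.115×0.73 = 9.523 m³/s
Panel 3-4: Δb = 2.9 m, d̄ = (1.01+0.30)/2 = 0.655, v̄ = (0.77+0.31)/2 = 0.54 → q = 2.9×0.655×0.54 = 1.026 m³/s
Q = Σ q = 11.89 m³/s

11.9 m³/s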